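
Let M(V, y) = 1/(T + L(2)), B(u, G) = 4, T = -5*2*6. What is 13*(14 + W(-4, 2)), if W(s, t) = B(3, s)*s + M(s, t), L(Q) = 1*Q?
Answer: -1521/58 ≈ -26.224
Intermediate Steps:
T = -60 (T = -10*6 = -60)
L(Q) = Q
M(V, y) = -1/58 (M(V, y) = 1/(-60 + 2) = 1/(-58) = -1/58)
W(s, t) = -1/58 + 4*s (W(s, t) = 4*s - 1/58 = -1/58 + 4*s)
13*(14 + W(-4, 2)) = 13*(14 + (-1/58 + 4*(-4))) = 13*(14 + (-1/58 - 16)) = 13*(14 - 929/58) = 13*(-117/58) = -1521/58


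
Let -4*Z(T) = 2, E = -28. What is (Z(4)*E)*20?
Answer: 280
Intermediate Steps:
Z(T) = -½ (Z(T) = -¼*2 = -½)
(Z(4)*E)*20 = -½*(-28)*20 = 14*20 = 280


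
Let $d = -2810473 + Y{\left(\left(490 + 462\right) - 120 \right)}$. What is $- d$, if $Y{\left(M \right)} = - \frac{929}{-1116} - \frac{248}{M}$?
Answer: $\frac{81548669063}{29016} \approx 2.8105 \cdot 10^{6}$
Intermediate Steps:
$Y{\left(M \right)} = \frac{929}{1116} - \frac{248}{M}$ ($Y{\left(M \right)} = \left(-929\right) \left(- \frac{1}{1116}\right) - \frac{248}{M} = \frac{929}{1116} - \frac{248}{M}$)
$d = - \frac{81548669063}{29016}$ ($d = -2810473 + \left(\frac{929}{1116} - \frac{248}{\left(490 + 462\right) - 120}\right) = -2810473 + \left(\frac{929}{1116} - \frac{248}{952 - 120}\right) = -2810473 + \left(\frac{929}{1116} - \frac{248}{832}\right) = -2810473 + \left(\frac{929}{1116} - \frac{31}{104}\right) = -2810473 + \frac{15505}{29016} = - \frac{81548669063}{29016} \approx -2.8105 \cdot 10^{6}$)
$- d = \left(-1\right) \left(- \frac{81548669063}{29016}\right) = \frac{81548669063}{29016}$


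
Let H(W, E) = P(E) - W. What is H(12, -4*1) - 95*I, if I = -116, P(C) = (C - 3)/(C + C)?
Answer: 88071/8 ≈ 11009.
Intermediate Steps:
P(C) = (-3 + C)/(2*C) (P(C) = (-3 + C)/((2*C)) = (-3 + C)*(1/(2*C)) = (-3 + C)/(2*C))
H(W, E) = -W + (-3 + E)/(2*E) (H(W, E) = (-3 + E)/(2*E) - W = -W + (-3 + E)/(2*E))
H(12, -4*1) - 95*I = (½ - 1*12 - 3/(2*((-4*1)))) - 95*(-116) = (½ - 12 - 3/2/(-4)) + 11020 = (½ - 12 - 3/2*(-¼)) + 11020 = (½ - 12 + 3/8) + 11020 = -89/8 + 11020 = 88071/8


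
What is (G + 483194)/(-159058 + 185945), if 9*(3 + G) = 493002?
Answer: 537969/26887 ≈ 20.009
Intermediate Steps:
G = 54775 (G = -3 + (⅑)*493002 = -3 + 54778 = 54775)
(G + 483194)/(-159058 + 185945) = (54775 + 483194)/(-159058 + 185945) = 537969/26887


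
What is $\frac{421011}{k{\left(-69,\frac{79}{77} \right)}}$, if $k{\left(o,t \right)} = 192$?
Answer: $\frac{140337}{64} \approx 2192.8$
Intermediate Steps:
$\frac{421011}{k{\left(-69,\frac{79}{77} \right)}} = \frac{421011}{192} = 421011 \cdot \frac{1}{192} = \frac{140337}{64}$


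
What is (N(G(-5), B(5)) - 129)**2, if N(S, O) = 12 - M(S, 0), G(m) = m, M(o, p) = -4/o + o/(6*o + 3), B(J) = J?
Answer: 253701184/18225 ≈ 13921.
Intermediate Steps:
M(o, p) = -4/o + o/(3 + 6*o)
N(S, O) = 12 - (-12 + S**2 - 24*S)/(3*S*(1 + 2*S))
(N(G(-5), B(5)) - 129)**2 = ((1/3)*(12 + 60*(-5) + 71*(-5)**2)/(-5*(1 + 2*(-5))) - 129)**2 = ((1/3)*(-1/5)*(12 - 300 + 71*25)/(1 - 10) - 129)**2 = ((1/3)*(-1/5)*(12 - 300 + 1775)/(-9) - 129)**2 = ((1/3)*(-1/5)*(-1/9)*1487 - 129)**2 = (1487/135 - 129)**2 = (-15928/135)**2 = 253701184/18225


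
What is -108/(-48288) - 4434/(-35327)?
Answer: 18160359/142155848 ≈ 0.12775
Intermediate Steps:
-108/(-48288) - 4434/(-35327) = -108*(-1/48288) - 4434*(-1/35327) = 9/4024 + 4434/35327 = 18160359/142155848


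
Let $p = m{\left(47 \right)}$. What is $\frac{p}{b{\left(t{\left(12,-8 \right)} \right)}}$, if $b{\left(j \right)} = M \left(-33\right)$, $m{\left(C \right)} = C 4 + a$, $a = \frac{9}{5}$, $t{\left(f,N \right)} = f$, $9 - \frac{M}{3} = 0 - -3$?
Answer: $- \frac{949}{2970} \approx -0.31953$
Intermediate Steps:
$M = 18$ ($M = 27 - 3 \left(0 - -3\right) = 27 - 3 \left(0 + 3\right) = 27 - 9 = 18$)
$a = \frac{9}{5}$ ($a = 9 \cdot \frac{1}{5} = \frac{9}{5} \approx 1.8$)
$m{\left(C \right)} = \frac{9}{5} + 4 C$ ($m{\left(C \right)} = C 4 + \frac{9}{5} = 4 C + \frac{9}{5} = \frac{9}{5} + 4 C$)
$b{\left(j \right)} = -594$ ($b{\left(j \right)} = 18 \left(-33\right) = -594$)
$p = \frac{949}{5}$ ($p = \frac{9}{5} + 4 \cdot 47 = \frac{9}{5} + 188 = \frac{949}{5} \approx 189.8$)
$\frac{p}{b{\left(t{\left(12,-8 \right)} \right)}} = \frac{949}{5 \left(-594\right)} = \frac{949}{5} \left(- \frac{1}{594}\right) = - \frac{949}{2970}$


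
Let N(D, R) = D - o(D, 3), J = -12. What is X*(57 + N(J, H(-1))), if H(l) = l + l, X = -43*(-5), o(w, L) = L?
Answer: 9030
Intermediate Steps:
X = 215
H(l) = 2*l
N(D, R) = -3 + D (N(D, R) = D - 1*3 = D - 3 = -3 + D)
X*(57 + N(J, H(-1))) = 215*(57 + (-3 - 12)) = 215*(57 - 15) = 215*42 = 9030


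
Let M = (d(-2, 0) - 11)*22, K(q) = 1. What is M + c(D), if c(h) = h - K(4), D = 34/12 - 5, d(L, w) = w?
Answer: -1471/6 ≈ -245.17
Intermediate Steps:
D = -13/6 (D = 34*(1/12) - 5 = 17/6 - 5 = -13/6 ≈ -2.1667)
c(h) = -1 + h (c(h) = h - 1*1 = h - 1 = -1 + h)
M = -242 (M = (0 - 11)*22 = -11*22 = -242)
M + c(D) = -242 + (-1 - 13/6) = -242 - 19/6 = -1471/6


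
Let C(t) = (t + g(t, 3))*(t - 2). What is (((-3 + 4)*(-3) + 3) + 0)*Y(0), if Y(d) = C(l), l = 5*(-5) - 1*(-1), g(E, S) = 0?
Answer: 0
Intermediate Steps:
l = -24 (l = -25 + 1 = -24)
C(t) = t*(-2 + t) (C(t) = (t + 0)*(t - 2) = t*(-2 + t))
Y(d) = 624 (Y(d) = -24*(-2 - 24) = -24*(-26) = 624)
(((-3 + 4)*(-3) + 3) + 0)*Y(0) = (((-3 + 4)*(-3) + 3) + 0)*624 = ((1*(-3) + 3) + 0)*624 = ((-3 + 3) + 0)*624 = (0 + 0)*624 = 0*624 = 0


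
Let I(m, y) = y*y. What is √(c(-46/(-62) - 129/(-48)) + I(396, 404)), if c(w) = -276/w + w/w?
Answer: √647488849/63 ≈ 403.90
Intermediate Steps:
I(m, y) = y²
c(w) = 1 - 276/w (c(w) = -276/w + 1 = 1 - 276/w)
√(c(-46/(-62) - 129/(-48)) + I(396, 404)) = √((-276 + (-46/(-62) - 129/(-48)))/(-46/(-62) - 129/(-48)) + 404²) = √((-276 + (-46*(-1/62) - 129*(-1/48)))/(-46*(-1/62) - 129*(-1/48)) + 163216) = √((-276 + (23/31 + 43/16))/(23/31 + 43/16) + 163216) = √((-276 + 1701/496)/(1701/496) + 163216) = √((496/1701)*(-135195/496) + 163216) = √(-45065/567 + 163216) = √(92498407/567) = √647488849/63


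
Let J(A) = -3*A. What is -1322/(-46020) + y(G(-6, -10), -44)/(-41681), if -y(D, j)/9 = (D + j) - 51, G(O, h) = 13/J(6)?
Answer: 3864013/479539905 ≈ 0.0080577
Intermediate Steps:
G(O, h) = -13/18 (G(O, h) = 13/((-3*6)) = 13/(-18) = 13*(-1/18) = -13/18)
y(D, j) = 459 - 9*D - 9*j (y(D, j) = -9*((D + j) - 51) = -9*(-51 + D + j) = 459 - 9*D - 9*j)
-1322/(-46020) + y(G(-6, -10), -44)/(-41681) = -1322/(-46020) + (459 - 9*(-13/18) - 9*(-44))/(-41681) = -1322*(-1/46020) + (459 + 13/2 + 396)*(-1/41681) = 661/23010 + (1723/2)*(-1/41681) = 661/23010 - 1723/83362 = 3864013/479539905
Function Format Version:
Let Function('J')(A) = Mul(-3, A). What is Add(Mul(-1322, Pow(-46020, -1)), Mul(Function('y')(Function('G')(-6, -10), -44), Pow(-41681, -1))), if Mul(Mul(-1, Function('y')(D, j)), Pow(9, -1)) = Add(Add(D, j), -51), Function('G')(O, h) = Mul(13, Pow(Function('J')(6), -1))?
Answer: Rational(3864013, 479539905) ≈ 0.0080577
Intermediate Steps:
Function('G')(O, h) = Rational(-13, 18) (Function('G')(O, h) = Mul(13, Pow(Mul(-3, 6), -1)) = Mul(13, Pow(-18, -1)) = Mul(13, Rational(-1, 18)) = Rational(-13, 18))
Function('y')(D, j) = Add(459, Mul(-9, D), Mul(-9, j)) (Function('y')(D, j) = Mul(-9, Add(Add(D, j), -51)) = Mul(-9, Add(-51, D, j)) = Add(459, Mul(-9, D), Mul(-9, j)))
Add(Mul(-1322, Pow(-46020, -1)), Mul(Function('y')(Function('G')(-6, -10), -44), Pow(-41681, -1))) = Add(Mul(-1322, Pow(-46020, -1)), Mul(Add(459, Mul(-9, Rational(-13, 18)), Mul(-9, -44)), Pow(-41681, -1))) = Add(Mul(-1322, Rational(-1, 46020)), Mul(Add(459, Rational(13, 2), 396), Rational(-1, 41681))) = Add(Rational(661, 23010), Mul(Rational(1723, 2), Rational(-1, 41681))) = Add(Rational(661, 23010), Rational(-1723, 83362)) = Rational(3864013, 479539905)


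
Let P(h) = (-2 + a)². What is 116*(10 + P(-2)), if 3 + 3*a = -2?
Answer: 24476/9 ≈ 2719.6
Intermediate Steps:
a = -5/3 (a = -1 + (⅓)*(-2) = -1 - ⅔ = -5/3 ≈ -1.6667)
P(h) = 121/9 (P(h) = (-2 - 5/3)² = (-11/3)² = 121/9)
116*(10 + P(-2)) = 116*(10 + 121/9) = 116*(211/9) = 24476/9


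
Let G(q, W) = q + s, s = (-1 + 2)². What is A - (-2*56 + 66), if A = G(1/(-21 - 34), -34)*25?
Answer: 776/11 ≈ 70.545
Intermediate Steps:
s = 1 (s = 1² = 1)
G(q, W) = 1 + q (G(q, W) = q + 1 = 1 + q)
A = 270/11 (A = (1 + 1/(-21 - 34))*25 = (1 + 1/(-55))*25 = (1 - 1/55)*25 = (54/55)*25 = 270/11 ≈ 24.545)
A - (-2*56 + 66) = 270/11 - (-2*56 + 66) = 270/11 - (-112 + 66) = 270/11 - 1*(-46) = 270/11 + 46 = 776/11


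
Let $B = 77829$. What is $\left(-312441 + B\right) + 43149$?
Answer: $-191463$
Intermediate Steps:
$\left(-312441 + B\right) + 43149 = \left(-312441 + 77829\right) + 43149 = -234612 + 43149 = -191463$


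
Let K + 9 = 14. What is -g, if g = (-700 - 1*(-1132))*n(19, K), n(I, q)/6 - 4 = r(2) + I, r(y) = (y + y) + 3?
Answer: -77760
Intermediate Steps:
K = 5 (K = -9 + 14 = 5)
r(y) = 3 + 2*y (r(y) = 2*y + 3 = 3 + 2*y)
n(I, q) = 66 + 6*I (n(I, q) = 24 + 6*((3 + 2*2) + I) = 24 + 6*((3 + 4) + I) = 24 + 6*(7 + I) = 24 + (42 + 6*I) = 66 + 6*I)
g = 77760 (g = (-700 - 1*(-1132))*(66 + 6*19) = (-700 + 1132)*(66 + 114) = 432*180 = 77760)
-g = -1*77760 = -77760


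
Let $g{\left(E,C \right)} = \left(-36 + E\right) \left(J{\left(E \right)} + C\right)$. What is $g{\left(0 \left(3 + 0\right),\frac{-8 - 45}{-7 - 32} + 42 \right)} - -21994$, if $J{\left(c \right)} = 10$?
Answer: $\frac{260950}{13} \approx 20073.0$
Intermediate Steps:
$g{\left(E,C \right)} = \left(-36 + E\right) \left(10 + C\right)$
$g{\left(0 \left(3 + 0\right),\frac{-8 - 45}{-7 - 32} + 42 \right)} - -21994 = \left(-360 - 36 \left(\frac{-8 - 45}{-7 - 32} + 42\right) + 10 \cdot 0 \left(3 + 0\right) + \left(\frac{-8 - 45}{-7 - 32} + 42\right) 0 \left(3 + 0\right)\right) - -21994 = \left(-360 - 36 \left(- \frac{53}{-39} + 42\right) + 10 \cdot 0 \cdot 3 + \left(- \frac{53}{-39} + 42\right) 0 \cdot 3\right) + 21994 = \left(-360 - 36 \left(\left(-53\right) \left(- \frac{1}{39}\right) + 42\right) + 10 \cdot 0 + \left(\left(-53\right) \left(- \frac{1}{39}\right) + 42\right) 0\right) + 21994 = \left(-360 - 36 \left(\frac{53}{39} + 42\right) + 0 + \left(\frac{53}{39} + 42\right) 0\right) + 21994 = \left(-360 - \frac{20292}{13} + 0 + \frac{1691}{39} \cdot 0\right) + 21994 = \left(-360 - \frac{20292}{13} + 0 + 0\right) + 21994 = - \frac{24972}{13} + 21994 = \frac{260950}{13}$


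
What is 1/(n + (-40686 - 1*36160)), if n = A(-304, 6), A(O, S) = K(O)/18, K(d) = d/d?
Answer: -18/1383227 ≈ -1.3013e-5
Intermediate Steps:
K(d) = 1
A(O, S) = 1/18
n = 1/18 ≈ 0.055556
1/(n + (-40686 - 1*36160)) = 1/(1/18 + (-40686 - 1*36160)) = 1/(1/18 + (-40686 - 36160)) = 1/(1/18 - 76846) = 1/(-1383227/18) = -18/1383227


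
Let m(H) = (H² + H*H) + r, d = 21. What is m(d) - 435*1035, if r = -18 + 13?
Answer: -449348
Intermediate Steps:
r = -5
m(H) = -5 + 2*H² (m(H) = (H² + H*H) - 5 = (H² + H²) - 5 = 2*H² - 5 = -5 + 2*H²)
m(d) - 435*1035 = (-5 + 2*21²) - 435*1035 = (-5 + 2*441) - 450225 = (-5 + 882) - 450225 = 877 - 450225 = -449348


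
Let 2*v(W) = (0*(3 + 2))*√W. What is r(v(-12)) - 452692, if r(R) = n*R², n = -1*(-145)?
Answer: -452692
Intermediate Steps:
n = 145
v(W) = 0 (v(W) = ((0*(3 + 2))*√W)/2 = ((0*5)*√W)/2 = (0*√W)/2 = (½)*0 = 0)
r(R) = 145*R²
r(v(-12)) - 452692 = 145*0² - 452692 = 145*0 - 452692 = 0 - 452692 = -452692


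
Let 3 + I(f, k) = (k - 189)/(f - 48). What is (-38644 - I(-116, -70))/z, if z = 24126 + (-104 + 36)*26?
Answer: -6337383/3666712 ≈ -1.7284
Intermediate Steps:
I(f, k) = -3 + (-189 + k)/(-48 + f) (I(f, k) = -3 + (k - 189)/(f - 48) = -3 + (-189 + k)/(-48 + f))
z = 22358 (z = 24126 - 68*26 = 24126 - 1768 = 22358)
(-38644 - I(-116, -70))/z = (-38644 - (-45 - 70 - 3*(-116))/(-48 - 116))/22358 = (-38644 - (-45 - 70 + 348)/(-164))*(1/22358) = (-38644 - (-1)*233/164)*(1/22358) = (-38644 - 1*(-233/164))*(1/22358) = (-38644 + 233/164)*(1/22358) = -6337383/164*1/22358 = -6337383/3666712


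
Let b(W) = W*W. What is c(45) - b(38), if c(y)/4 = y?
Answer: -1264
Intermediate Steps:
c(y) = 4*y
b(W) = W²
c(45) - b(38) = 4*45 - 1*38² = 180 - 1*1444 = 180 - 1444 = -1264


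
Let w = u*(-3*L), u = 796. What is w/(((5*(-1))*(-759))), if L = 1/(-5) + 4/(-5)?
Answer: 796/1265 ≈ 0.62925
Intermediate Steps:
L = -1 (L = 1*(-1/5) + 4*(-1/5) = -1/5 - 4/5 = -1)
w = 2388 (w = 796*(-3*(-1)) = 796*3 = 2388)
w/(((5*(-1))*(-759))) = 2388/(((5*(-1))*(-759))) = 2388/((-5*(-759))) = 2388/3795 = 2388*(1/3795) = 796/1265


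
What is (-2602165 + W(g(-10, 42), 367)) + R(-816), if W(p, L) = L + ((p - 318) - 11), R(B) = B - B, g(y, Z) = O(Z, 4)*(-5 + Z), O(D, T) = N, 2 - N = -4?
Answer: -2601905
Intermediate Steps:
N = 6 (N = 2 - 1*(-4) = 2 + 4 = 6)
O(D, T) = 6
g(y, Z) = -30 + 6*Z (g(y, Z) = 6*(-5 + Z) = -30 + 6*Z)
R(B) = 0
W(p, L) = -329 + L + p (W(p, L) = L + ((-318 + p) - 11) = L + (-329 + p) = -329 + L + p)
(-2602165 + W(g(-10, 42), 367)) + R(-816) = (-2602165 + (-329 + 367 + (-30 + 6*42))) + 0 = (-2602165 + (-329 + 367 + (-30 + 252))) + 0 = (-2602165 + (-329 + 367 + 222)) + 0 = (-2602165 + 260) + 0 = -2601905 + 0 = -2601905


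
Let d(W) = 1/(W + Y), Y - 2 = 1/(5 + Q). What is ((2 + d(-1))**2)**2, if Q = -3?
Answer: 4096/81 ≈ 50.568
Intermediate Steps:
Y = 5/2 (Y = 2 + 1/(5 - 3) = 2 + 1/2 = 5/2 ≈ 2.5000)
d(W) = 1/(5/2 + W) (d(W) = 1/(W + 5/2) = 1/(5/2 + W))
((2 + d(-1))**2)**2 = ((2 + 2/(5 + 2*(-1)))**2)**2 = ((2 + 2/(5 - 2))**2)**2 = ((2 + 2/3)**2)**2 = ((8/3)**2)**2 = (64/9)**2 = 4096/81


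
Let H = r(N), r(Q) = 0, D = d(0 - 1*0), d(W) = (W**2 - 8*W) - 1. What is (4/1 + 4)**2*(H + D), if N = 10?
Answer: -64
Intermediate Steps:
d(W) = -1 + W**2 - 8*W
D = -1 (D = -1 + (0 - 1*0)**2 - 8*(0 - 1*0) = -1 + (0 + 0)**2 - 8*(0 + 0) = -1 + 0**2 - 8*0 = -1 + 0 + 0 = -1)
H = 0
(4/1 + 4)**2*(H + D) = (4/1 + 4)**2*(0 - 1) = (4*1 + 4)**2*(-1) = (4 + 4)**2*(-1) = 8**2*(-1) = 64*(-1) = -64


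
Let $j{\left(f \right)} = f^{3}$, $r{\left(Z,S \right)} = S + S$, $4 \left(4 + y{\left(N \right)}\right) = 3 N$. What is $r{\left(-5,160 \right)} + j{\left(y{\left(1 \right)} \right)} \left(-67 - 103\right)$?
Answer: $\frac{196985}{32} \approx 6155.8$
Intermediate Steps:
$y{\left(N \right)} = -4 + \frac{3 N}{4}$
$r{\left(Z,S \right)} = 2 S$
$r{\left(-5,160 \right)} + j{\left(y{\left(1 \right)} \right)} \left(-67 - 103\right) = 2 \cdot 160 + \left(-4 + \frac{3}{4} \cdot 1\right)^{3} \left(-67 - 103\right) = 320 + \left(-4 + \frac{3}{4}\right)^{3} \left(-170\right) = 320 + \left(- \frac{13}{4}\right)^{3} \left(-170\right) = 320 - - \frac{186745}{32} = 320 + \frac{186745}{32} = \frac{196985}{32}$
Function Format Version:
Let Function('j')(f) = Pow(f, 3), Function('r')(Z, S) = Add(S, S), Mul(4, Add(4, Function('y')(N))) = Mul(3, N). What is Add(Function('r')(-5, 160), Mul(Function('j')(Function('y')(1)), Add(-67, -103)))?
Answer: Rational(196985, 32) ≈ 6155.8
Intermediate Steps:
Function('y')(N) = Add(-4, Mul(Rational(3, 4), N)) (Function('y')(N) = Add(-4, Mul(Rational(1, 4), Mul(3, N))) = Add(-4, Mul(Rational(3, 4), N)))
Function('r')(Z, S) = Mul(2, S)
Add(Function('r')(-5, 160), Mul(Function('j')(Function('y')(1)), Add(-67, -103))) = Add(Mul(2, 160), Mul(Pow(Add(-4, Mul(Rational(3, 4), 1)), 3), Add(-67, -103))) = Add(320, Mul(Pow(Add(-4, Rational(3, 4)), 3), -170)) = Add(320, Mul(Pow(Rational(-13, 4), 3), -170)) = Add(320, Mul(Rational(-2197, 64), -170)) = Add(320, Rational(186745, 32)) = Rational(196985, 32)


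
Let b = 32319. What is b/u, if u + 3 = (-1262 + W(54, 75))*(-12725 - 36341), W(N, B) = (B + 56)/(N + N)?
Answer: 1745226/3340535783 ≈ 0.00052244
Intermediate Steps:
W(N, B) = (56 + B)/(2*N) (W(N, B) = (56 + B)/((2*N)) = (56 + B)*(1/(2*N)) = (56 + B)/(2*N))
u = 3340535783/54 (u = -3 + (-1262 + (½)*(56 + 75)/54)*(-12725 - 36341) = -3 + (-1262 + (½)*(1/54)*131)*(-49066) = -3 + (-1262 + 131/108)*(-49066) = -3 - 136165/108*(-49066) = -3 + 3340535945/54 = 3340535783/54 ≈ 6.1862e+7)
b/u = 32319/(3340535783/54) = 32319*(54/3340535783) = 1745226/3340535783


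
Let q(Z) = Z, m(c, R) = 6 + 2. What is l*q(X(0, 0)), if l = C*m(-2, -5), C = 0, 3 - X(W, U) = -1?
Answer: 0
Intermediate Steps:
m(c, R) = 8
X(W, U) = 4 (X(W, U) = 3 - 1*(-1) = 3 + 1 = 4)
l = 0 (l = 0*8 = 0)
l*q(X(0, 0)) = 0*4 = 0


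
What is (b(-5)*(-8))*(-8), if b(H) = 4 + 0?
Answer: 256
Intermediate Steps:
b(H) = 4
(b(-5)*(-8))*(-8) = (4*(-8))*(-8) = -32*(-8) = 256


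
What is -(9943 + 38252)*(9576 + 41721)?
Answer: -2472258915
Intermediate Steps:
-(9943 + 38252)*(9576 + 41721) = -48195*51297 = -1*2472258915 = -2472258915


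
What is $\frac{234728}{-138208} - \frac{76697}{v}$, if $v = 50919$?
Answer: $- \frac{2819031751}{879676644} \approx -3.2046$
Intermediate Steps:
$\frac{234728}{-138208} - \frac{76697}{v} = \frac{234728}{-138208} - \frac{76697}{50919} = 234728 \left(- \frac{1}{138208}\right) - \frac{76697}{50919} = - \frac{29341}{17276} - \frac{76697}{50919} = - \frac{2819031751}{879676644}$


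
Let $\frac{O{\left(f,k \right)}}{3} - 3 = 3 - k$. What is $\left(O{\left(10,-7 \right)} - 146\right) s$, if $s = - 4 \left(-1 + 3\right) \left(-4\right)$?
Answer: $-3424$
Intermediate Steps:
$O{\left(f,k \right)} = 18 - 3 k$ ($O{\left(f,k \right)} = 9 + 3 \left(3 - k\right) = 9 - \left(-9 + 3 k\right) = 18 - 3 k$)
$s = 32$ ($s = - 4 \cdot 2 \left(-4\right) = \left(-4\right) \left(-8\right) = 32$)
$\left(O{\left(10,-7 \right)} - 146\right) s = \left(\left(18 - -21\right) - 146\right) 32 = \left(\left(18 + 21\right) - 146\right) 32 = \left(39 - 146\right) 32 = \left(-107\right) 32 = -3424$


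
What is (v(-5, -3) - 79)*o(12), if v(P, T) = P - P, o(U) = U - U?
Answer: 0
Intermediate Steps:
o(U) = 0
v(P, T) = 0
(v(-5, -3) - 79)*o(12) = (0 - 79)*0 = -79*0 = 0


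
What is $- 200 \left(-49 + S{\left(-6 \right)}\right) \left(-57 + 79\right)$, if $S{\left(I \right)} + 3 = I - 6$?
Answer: $281600$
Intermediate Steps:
$S{\left(I \right)} = -9 + I$ ($S{\left(I \right)} = -3 + \left(I - 6\right) = -3 + \left(-6 + I\right) = -9 + I$)
$- 200 \left(-49 + S{\left(-6 \right)}\right) \left(-57 + 79\right) = - 200 \left(-49 - 15\right) \left(-57 + 79\right) = - 200 \left(-49 - 15\right) 22 = - 200 \left(\left(-64\right) 22\right) = \left(-200\right) \left(-1408\right) = 281600$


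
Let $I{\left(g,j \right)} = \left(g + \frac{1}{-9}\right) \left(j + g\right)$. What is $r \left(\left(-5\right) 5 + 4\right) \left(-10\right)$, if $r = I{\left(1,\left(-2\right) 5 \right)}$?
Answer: $-1680$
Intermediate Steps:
$I{\left(g,j \right)} = \left(- \frac{1}{9} + g\right) \left(g + j\right)$ ($I{\left(g,j \right)} = \left(g - \frac{1}{9}\right) \left(g + j\right) = \left(- \frac{1}{9} + g\right) \left(g + j\right)$)
$r = -8$ ($r = 1^{2} - \frac{1}{9} - \frac{\left(-2\right) 5}{9} + 1 \left(\left(-2\right) 5\right) = 1 - \frac{1}{9} - - \frac{10}{9} + 1 \left(-10\right) = 1 - \frac{1}{9} + \frac{10}{9} - 10 = -8$)
$r \left(\left(-5\right) 5 + 4\right) \left(-10\right) = - 8 \left(\left(-5\right) 5 + 4\right) \left(-10\right) = - 8 \left(-25 + 4\right) \left(-10\right) = \left(-8\right) \left(-21\right) \left(-10\right) = 168 \left(-10\right) = -1680$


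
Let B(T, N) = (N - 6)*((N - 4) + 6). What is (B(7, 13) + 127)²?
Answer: 53824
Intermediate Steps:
B(T, N) = (-6 + N)*(2 + N) (B(T, N) = (-6 + N)*((-4 + N) + 6) = (-6 + N)*(2 + N))
(B(7, 13) + 127)² = ((-12 + 13² - 4*13) + 127)² = ((-12 + 169 - 52) + 127)² = (105 + 127)² = 232² = 53824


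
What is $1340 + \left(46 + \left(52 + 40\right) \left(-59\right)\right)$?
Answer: $-4042$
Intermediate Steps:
$1340 + \left(46 + \left(52 + 40\right) \left(-59\right)\right) = 1340 + \left(46 + 92 \left(-59\right)\right) = 1340 + \left(46 - 5428\right) = 1340 - 5382 = -4042$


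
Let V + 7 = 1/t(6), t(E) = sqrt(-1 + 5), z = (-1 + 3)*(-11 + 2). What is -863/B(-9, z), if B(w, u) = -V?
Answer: -1726/13 ≈ -132.77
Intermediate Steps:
z = -18 (z = 2*(-9) = -18)
t(E) = 2 (t(E) = sqrt(4) = 2)
V = -13/2 (V = -7 + 1/2 = -13/2 ≈ -6.5000)
B(w, u) = 13/2 (B(w, u) = -1*(-13/2) = 13/2)
-863/B(-9, z) = -863/13/2 = -863*2/13 = -1726/13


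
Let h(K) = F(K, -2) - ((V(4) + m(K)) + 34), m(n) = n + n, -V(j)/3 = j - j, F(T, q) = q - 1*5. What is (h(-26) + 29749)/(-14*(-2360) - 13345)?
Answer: 1984/1313 ≈ 1.5110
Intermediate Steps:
F(T, q) = -5 + q (F(T, q) = q - 5 = -5 + q)
V(j) = 0 (V(j) = -3*(j - j) = -3*0 = 0)
m(n) = 2*n
h(K) = -41 - 2*K (h(K) = (-5 - 2) - ((0 + 2*K) + 34) = -7 - (2*K + 34) = -7 - (34 + 2*K) = -7 + (-34 - 2*K) = -41 - 2*K)
(h(-26) + 29749)/(-14*(-2360) - 13345) = ((-41 - 2*(-26)) + 29749)/(-14*(-2360) - 13345) = ((-41 + 52) + 29749)/(33040 - 13345) = (11 + 29749)/19695 = 29760*(1/19695) = 1984/1313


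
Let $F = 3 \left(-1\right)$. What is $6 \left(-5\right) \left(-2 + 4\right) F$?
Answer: $180$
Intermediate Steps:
$F = -3$
$6 \left(-5\right) \left(-2 + 4\right) F = 6 \left(-5\right) \left(-2 + 4\right) \left(-3\right) = - 30 \cdot 2 \left(-3\right) = \left(-30\right) \left(-6\right) = 180$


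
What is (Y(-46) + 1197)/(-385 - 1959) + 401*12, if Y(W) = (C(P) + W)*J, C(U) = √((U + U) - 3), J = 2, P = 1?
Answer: 11278223/2344 - I/1172 ≈ 4811.5 - 0.00085324*I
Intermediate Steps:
C(U) = √(-3 + 2*U) (C(U) = √(2*U - 3) = √(-3 + 2*U))
Y(W) = 2*I + 2*W (Y(W) = (√(-3 + 2*1) + W)*2 = (√(-3 + 2) + W)*2 = (√(-1) + W)*2 = (I + W)*2 = 2*I + 2*W)
(Y(-46) + 1197)/(-385 - 1959) + 401*12 = ((2*I + 2*(-46)) + 1197)/(-385 - 1959) + 401*12 = ((2*I - 92) + 1197)/(-2344) + 4812 = ((-92 + 2*I) + 1197)*(-1/2344) + 4812 = (1105 + 2*I)*(-1/2344) + 4812 = (-1105/2344 - I/1172) + 4812 = 11278223/2344 - I/1172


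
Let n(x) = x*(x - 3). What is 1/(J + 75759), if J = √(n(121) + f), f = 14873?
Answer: 25253/1913132310 - √3239/1913132310 ≈ 1.3170e-5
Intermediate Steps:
n(x) = x*(-3 + x)
J = 3*√3239 (J = √(121*(-3 + 121) + 14873) = √(121*118 + 14873) = √(14278 + 14873) = √29151 = 3*√3239 ≈ 170.74)
1/(J + 75759) = 1/(3*√3239 + 75759) = 1/(75759 + 3*√3239)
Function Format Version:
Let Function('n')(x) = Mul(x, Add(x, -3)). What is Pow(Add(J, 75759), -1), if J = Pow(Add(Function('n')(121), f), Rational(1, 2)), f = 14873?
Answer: Add(Rational(25253, 1913132310), Mul(Rational(-1, 1913132310), Pow(3239, Rational(1, 2)))) ≈ 1.3170e-5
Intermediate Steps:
Function('n')(x) = Mul(x, Add(-3, x))
J = Mul(3, Pow(3239, Rational(1, 2))) (J = Pow(Add(Mul(121, Add(-3, 121)), 14873), Rational(1, 2)) = Pow(Add(Mul(121, 118), 14873), Rational(1, 2)) = Pow(Add(14278, 14873), Rational(1, 2)) = Pow(29151, Rational(1, 2)) = Mul(3, Pow(3239, Rational(1, 2))) ≈ 170.74)
Pow(Add(J, 75759), -1) = Pow(Add(Mul(3, Pow(3239, Rational(1, 2))), 75759), -1) = Pow(Add(75759, Mul(3, Pow(3239, Rational(1, 2)))), -1)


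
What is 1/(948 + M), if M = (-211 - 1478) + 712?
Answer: -1/29 ≈ -0.034483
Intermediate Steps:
M = -977 (M = -1689 + 712 = -977)
1/(948 + M) = 1/(948 - 977) = 1/(-29) = -1/29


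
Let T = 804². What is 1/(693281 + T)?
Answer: 1/1339697 ≈ 7.4644e-7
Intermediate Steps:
T = 646416
1/(693281 + T) = 1/(693281 + 646416) = 1/1339697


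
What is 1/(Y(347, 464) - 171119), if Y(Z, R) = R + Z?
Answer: -1/170308 ≈ -5.8717e-6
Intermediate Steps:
1/(Y(347, 464) - 171119) = 1/((464 + 347) - 171119) = 1/(811 - 171119) = 1/(-170308) = -1/170308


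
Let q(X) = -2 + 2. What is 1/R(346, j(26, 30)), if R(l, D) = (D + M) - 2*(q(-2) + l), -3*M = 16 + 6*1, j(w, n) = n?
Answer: -3/2008 ≈ -0.0014940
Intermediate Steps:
q(X) = 0
M = -22/3 (M = -(16 + 6*1)/3 = -(16 + 6)/3 = -⅓*22 = -22/3 ≈ -7.3333)
R(l, D) = -22/3 + D - 2*l (R(l, D) = (D - 22/3) - 2*(0 + l) = (-22/3 + D) - 2*l = -22/3 + D - 2*l)
1/R(346, j(26, 30)) = 1/(-22/3 + 30 - 2*346) = 1/(-22/3 + 30 - 692) = 1/(-2008/3) = -3/2008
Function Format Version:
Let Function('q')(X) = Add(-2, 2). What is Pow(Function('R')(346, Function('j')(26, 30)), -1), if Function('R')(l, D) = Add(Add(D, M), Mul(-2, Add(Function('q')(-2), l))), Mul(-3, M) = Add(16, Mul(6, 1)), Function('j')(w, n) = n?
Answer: Rational(-3, 2008) ≈ -0.0014940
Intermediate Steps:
Function('q')(X) = 0
M = Rational(-22, 3) (M = Mul(Rational(-1, 3), Add(16, Mul(6, 1))) = Mul(Rational(-1, 3), Add(16, 6)) = Mul(Rational(-1, 3), 22) = Rational(-22, 3) ≈ -7.3333)
Function('R')(l, D) = Add(Rational(-22, 3), D, Mul(-2, l)) (Function('R')(l, D) = Add(Add(D, Rational(-22, 3)), Mul(-2, Add(0, l))) = Add(Add(Rational(-22, 3), D), Mul(-2, l)) = Add(Rational(-22, 3), D, Mul(-2, l)))
Pow(Function('R')(346, Function('j')(26, 30)), -1) = Pow(Add(Rational(-22, 3), 30, Mul(-2, 346)), -1) = Pow(Add(Rational(-22, 3), 30, -692), -1) = Pow(Rational(-2008, 3), -1) = Rational(-3, 2008)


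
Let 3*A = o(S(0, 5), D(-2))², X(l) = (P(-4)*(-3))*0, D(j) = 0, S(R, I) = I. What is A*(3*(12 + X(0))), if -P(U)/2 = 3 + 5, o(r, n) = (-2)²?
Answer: 192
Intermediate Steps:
o(r, n) = 4
P(U) = -16 (P(U) = -2*(3 + 5) = -2*8 = -16)
X(l) = 0 (X(l) = -16*(-3)*0 = 48*0 = 0)
A = 16/3 (A = (⅓)*4² = (⅓)*16 = 16/3 ≈ 5.3333)
A*(3*(12 + X(0))) = 16*(3*(12 + 0))/3 = 16*(3*12)/3 = (16/3)*36 = 192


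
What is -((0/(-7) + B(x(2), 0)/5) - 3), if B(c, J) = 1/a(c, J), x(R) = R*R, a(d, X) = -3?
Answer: 46/15 ≈ 3.0667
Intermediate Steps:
x(R) = R²
B(c, J) = -⅓ (B(c, J) = 1/(-3) = -⅓)
-((0/(-7) + B(x(2), 0)/5) - 3) = -((0/(-7) - ⅓/5) - 3) = -((0*(-⅐) - ⅓*⅕) - 3) = -((0 - 1/15) - 3) = -(-1/15 - 3) = -1*(-46/15) = 46/15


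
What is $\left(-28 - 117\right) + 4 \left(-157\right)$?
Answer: $-773$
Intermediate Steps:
$\left(-28 - 117\right) + 4 \left(-157\right) = \left(-28 - 117\right) - 628 = -145 - 628 = -773$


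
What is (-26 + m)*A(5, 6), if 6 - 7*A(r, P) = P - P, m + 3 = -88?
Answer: -702/7 ≈ -100.29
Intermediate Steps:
m = -91 (m = -3 - 88 = -91)
A(r, P) = 6/7 (A(r, P) = 6/7 - (P - P)/7 = 6/7 - ⅐*0 = 6/7 + 0 = 6/7)
(-26 + m)*A(5, 6) = (-26 - 91)*(6/7) = -117*6/7 = -702/7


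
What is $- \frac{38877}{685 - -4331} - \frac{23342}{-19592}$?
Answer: $- \frac{26858113}{4094728} \approx -6.5592$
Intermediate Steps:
$- \frac{38877}{685 - -4331} - \frac{23342}{-19592} = - \frac{38877}{685 + 4331} - - \frac{11671}{9796} = - \frac{38877}{5016} + \frac{11671}{9796} = \left(-38877\right) \frac{1}{5016} + \frac{11671}{9796} = - \frac{12959}{1672} + \frac{11671}{9796} = - \frac{26858113}{4094728}$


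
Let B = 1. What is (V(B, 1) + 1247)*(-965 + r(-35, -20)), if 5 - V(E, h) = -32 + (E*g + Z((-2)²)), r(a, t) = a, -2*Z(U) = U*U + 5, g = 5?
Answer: -1289500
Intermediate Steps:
Z(U) = -5/2 - U²/2 (Z(U) = -(U*U + 5)/2 = -(U² + 5)/2 = -(5 + U²)/2 = -5/2 - U²/2)
V(E, h) = 95/2 - 5*E (V(E, h) = 5 - (-32 + (E*5 + (-5/2 - ((-2)²)²/2))) = 5 - (-32 + (5*E + (-5/2 - ½*4²))) = 5 - (-32 + (5*E + (-5/2 - ½*16))) = 5 - (-32 + (5*E + (-5/2 - 8))) = 5 - (-32 + (5*E - 21/2)) = 5 - (-32 + (-21/2 + 5*E)) = 5 - (-85/2 + 5*E) = 5 + (85/2 - 5*E) = 95/2 - 5*E)
(V(B, 1) + 1247)*(-965 + r(-35, -20)) = ((95/2 - 5*1) + 1247)*(-965 - 35) = ((95/2 - 5) + 1247)*(-1000) = (85/2 + 1247)*(-1000) = (2579/2)*(-1000) = -1289500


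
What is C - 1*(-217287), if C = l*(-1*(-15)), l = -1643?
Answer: 192642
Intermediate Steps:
C = -24645 (C = -(-1643)*(-15) = -1643*15 = -24645)
C - 1*(-217287) = -24645 - 1*(-217287) = -24645 + 217287 = 192642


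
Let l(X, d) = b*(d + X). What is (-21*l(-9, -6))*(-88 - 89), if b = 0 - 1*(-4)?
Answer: -223020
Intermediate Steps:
b = 4 (b = 0 + 4 = 4)
l(X, d) = 4*X + 4*d (l(X, d) = 4*(d + X) = 4*(X + d) = 4*X + 4*d)
(-21*l(-9, -6))*(-88 - 89) = (-21*(4*(-9) + 4*(-6)))*(-88 - 89) = -21*(-36 - 24)*(-177) = -21*(-60)*(-177) = 1260*(-177) = -223020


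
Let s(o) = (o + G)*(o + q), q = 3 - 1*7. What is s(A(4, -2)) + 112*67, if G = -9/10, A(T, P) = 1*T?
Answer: 7504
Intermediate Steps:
A(T, P) = T
G = -9/10 (G = -9*1/10 = -9/10 ≈ -0.90000)
q = -4 (q = 3 - 7 = -4)
s(o) = (-4 + o)*(-9/10 + o) (s(o) = (o - 9/10)*(o - 4) = (-9/10 + o)*(-4 + o) = (-4 + o)*(-9/10 + o))
s(A(4, -2)) + 112*67 = (18/5 + 4**2 - 49/10*4) + 112*67 = (18/5 + 16 - 98/5) + 7504 = 0 + 7504 = 7504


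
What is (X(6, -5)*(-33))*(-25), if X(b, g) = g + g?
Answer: -8250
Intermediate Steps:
X(b, g) = 2*g
(X(6, -5)*(-33))*(-25) = ((2*(-5))*(-33))*(-25) = -10*(-33)*(-25) = 330*(-25) = -8250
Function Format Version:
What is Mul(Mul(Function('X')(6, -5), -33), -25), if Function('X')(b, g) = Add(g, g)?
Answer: -8250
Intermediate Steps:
Function('X')(b, g) = Mul(2, g)
Mul(Mul(Function('X')(6, -5), -33), -25) = Mul(Mul(Mul(2, -5), -33), -25) = Mul(Mul(-10, -33), -25) = Mul(330, -25) = -8250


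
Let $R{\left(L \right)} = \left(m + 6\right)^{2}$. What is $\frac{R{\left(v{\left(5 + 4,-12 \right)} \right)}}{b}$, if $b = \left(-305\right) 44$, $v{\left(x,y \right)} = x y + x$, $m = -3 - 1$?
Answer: $- \frac{1}{3355} \approx -0.00029806$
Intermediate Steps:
$m = -4$ ($m = -3 - 1 = -4$)
$v{\left(x,y \right)} = x + x y$
$R{\left(L \right)} = 4$ ($R{\left(L \right)} = \left(-4 + 6\right)^{2} = 2^{2} = 4$)
$b = -13420$
$\frac{R{\left(v{\left(5 + 4,-12 \right)} \right)}}{b} = \frac{4}{-13420} = 4 \left(- \frac{1}{13420}\right) = - \frac{1}{3355}$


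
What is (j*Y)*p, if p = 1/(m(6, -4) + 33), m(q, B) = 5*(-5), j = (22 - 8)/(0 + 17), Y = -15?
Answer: -105/68 ≈ -1.5441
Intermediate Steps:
j = 14/17 ≈ 0.82353
m(q, B) = -25
p = 1/8 (p = 1/(-25 + 33) = 1/8 ≈ 0.12500)
(j*Y)*p = ((14/17)*(-15))*(1/8) = -210/17*1/8 = -105/68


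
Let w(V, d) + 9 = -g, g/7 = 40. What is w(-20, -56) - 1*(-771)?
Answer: 482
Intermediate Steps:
g = 280 (g = 7*40 = 280)
w(V, d) = -289 (w(V, d) = -9 - 1*280 = -9 - 280 = -289)
w(-20, -56) - 1*(-771) = -289 - 1*(-771) = -289 + 771 = 482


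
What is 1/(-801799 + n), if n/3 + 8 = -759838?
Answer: -1/3081337 ≈ -3.2453e-7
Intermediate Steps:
n = -2279538 (n = -24 + 3*(-759838) = -24 - 2279514 = -2279538)
1/(-801799 + n) = 1/(-801799 - 2279538) = 1/(-3081337) = -1/3081337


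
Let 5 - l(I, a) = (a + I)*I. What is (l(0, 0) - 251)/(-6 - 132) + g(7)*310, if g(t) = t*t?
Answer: 349411/23 ≈ 15192.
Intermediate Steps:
l(I, a) = 5 - I*(I + a) (l(I, a) = 5 - (a + I)*I = 5 - (I + a)*I = 5 - I*(I + a))
g(t) = t**2
(l(0, 0) - 251)/(-6 - 132) + g(7)*310 = ((5 - 1*0**2 - 1*0*0) - 251)/(-6 - 132) + 7**2*310 = ((5 - 1*0 + 0) - 251)/(-138) + 49*310 = ((5 + 0 + 0) - 251)*(-1/138) + 15190 = (5 - 251)*(-1/138) + 15190 = -246*(-1/138) + 15190 = 41/23 + 15190 = 349411/23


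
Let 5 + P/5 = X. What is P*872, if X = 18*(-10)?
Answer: -806600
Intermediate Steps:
X = -180
P = -925 (P = -25 + 5*(-180) = -25 - 900 = -925)
P*872 = -925*872 = -806600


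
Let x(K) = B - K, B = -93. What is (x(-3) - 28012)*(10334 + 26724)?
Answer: -1041403916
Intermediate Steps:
x(K) = -93 - K
(x(-3) - 28012)*(10334 + 26724) = ((-93 - 1*(-3)) - 28012)*(10334 + 26724) = ((-93 + 3) - 28012)*37058 = (-90 - 28012)*37058 = -28102*37058 = -1041403916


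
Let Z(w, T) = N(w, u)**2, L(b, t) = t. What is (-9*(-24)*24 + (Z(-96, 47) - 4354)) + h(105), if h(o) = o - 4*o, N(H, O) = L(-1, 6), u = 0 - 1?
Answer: 551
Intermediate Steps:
u = -1
N(H, O) = 6
Z(w, T) = 36 (Z(w, T) = 6**2 = 36)
h(o) = -3*o
(-9*(-24)*24 + (Z(-96, 47) - 4354)) + h(105) = (-9*(-24)*24 + (36 - 4354)) - 3*105 = (216*24 - 4318) - 315 = (5184 - 4318) - 315 = 866 - 315 = 551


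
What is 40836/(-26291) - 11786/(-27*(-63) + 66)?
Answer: -382022938/46456197 ≈ -8.2233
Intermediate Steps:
40836/(-26291) - 11786/(-27*(-63) + 66) = 40836*(-1/26291) - 11786/(1701 + 66) = -40836/26291 - 11786/1767 = -382022938/46456197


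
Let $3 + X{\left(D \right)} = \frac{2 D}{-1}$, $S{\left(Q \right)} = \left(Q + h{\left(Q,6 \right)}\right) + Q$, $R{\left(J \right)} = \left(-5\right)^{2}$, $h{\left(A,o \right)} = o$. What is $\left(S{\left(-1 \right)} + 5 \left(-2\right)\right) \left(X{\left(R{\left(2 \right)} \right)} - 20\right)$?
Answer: $438$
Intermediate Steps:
$R{\left(J \right)} = 25$
$S{\left(Q \right)} = 6 + 2 Q$ ($S{\left(Q \right)} = \left(Q + 6\right) + Q = \left(6 + Q\right) + Q = 6 + 2 Q$)
$X{\left(D \right)} = -3 - 2 D$ ($X{\left(D \right)} = -3 + \frac{2 D}{-1} = -3 + 2 D \left(-1\right) = -3 - 2 D$)
$\left(S{\left(-1 \right)} + 5 \left(-2\right)\right) \left(X{\left(R{\left(2 \right)} \right)} - 20\right) = \left(\left(6 + 2 \left(-1\right)\right) + 5 \left(-2\right)\right) \left(\left(-3 - 50\right) - 20\right) = \left(\left(6 - 2\right) - 10\right) \left(\left(-3 - 50\right) - 20\right) = \left(4 - 10\right) \left(-53 - 20\right) = \left(-6\right) \left(-73\right) = 438$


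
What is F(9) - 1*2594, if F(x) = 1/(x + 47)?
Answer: -145263/56 ≈ -2594.0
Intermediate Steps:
F(x) = 1/(47 + x)
F(9) - 1*2594 = 1/(47 + 9) - 1*2594 = 1/56 - 2594 = -145263/56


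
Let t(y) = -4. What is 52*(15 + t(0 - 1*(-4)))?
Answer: 572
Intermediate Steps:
52*(15 + t(0 - 1*(-4))) = 52*(15 - 4) = 52*11 = 572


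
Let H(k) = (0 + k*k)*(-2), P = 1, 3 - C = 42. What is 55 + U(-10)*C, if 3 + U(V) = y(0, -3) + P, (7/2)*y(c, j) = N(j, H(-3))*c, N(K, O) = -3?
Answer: 133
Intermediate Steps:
C = -39 (C = 3 - 1*42 = 3 - 42 = -39)
H(k) = -2*k² (H(k) = (0 + k²)*(-2) = k²*(-2) = -2*k²)
y(c, j) = -6*c/7 (y(c, j) = 2*(-3*c)/7 = -6*c/7)
U(V) = -2 (U(V) = -3 + (-6/7*0 + 1) = -3 + (0 + 1) = -3 + 1 = -2)
55 + U(-10)*C = 55 - 2*(-39) = 55 + 78 = 133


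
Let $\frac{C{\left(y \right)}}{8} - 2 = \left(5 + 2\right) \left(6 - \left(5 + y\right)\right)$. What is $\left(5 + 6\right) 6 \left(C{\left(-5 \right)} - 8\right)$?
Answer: $22704$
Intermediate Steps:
$C{\left(y \right)} = 72 - 56 y$ ($C{\left(y \right)} = 16 + 8 \left(5 + 2\right) \left(6 - \left(5 + y\right)\right) = 16 + 8 \cdot 7 \left(1 - y\right) = 16 + 8 \left(7 - 7 y\right) = 16 - \left(-56 + 56 y\right) = 72 - 56 y$)
$\left(5 + 6\right) 6 \left(C{\left(-5 \right)} - 8\right) = \left(5 + 6\right) 6 \left(\left(72 - -280\right) - 8\right) = 11 \cdot 6 \left(\left(72 + 280\right) - 8\right) = 66 \left(352 - 8\right) = 66 \cdot 344 = 22704$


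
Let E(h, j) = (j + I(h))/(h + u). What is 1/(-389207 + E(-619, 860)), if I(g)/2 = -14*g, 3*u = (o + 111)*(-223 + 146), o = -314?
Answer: -6887/2680441321 ≈ -2.5694e-6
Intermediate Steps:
u = 15631/3 (u = ((-314 + 111)*(-223 + 146))/3 = (-203*(-77))/3 = (⅓)*15631 = 15631/3 ≈ 5210.3)
I(g) = -28*g (I(g) = 2*(-14*g) = -28*g)
E(h, j) = (j - 28*h)/(15631/3 + h) (E(h, j) = (j - 28*h)/(h + 15631/3) = (j - 28*h)/(15631/3 + h))
1/(-389207 + E(-619, 860)) = 1/(-389207 + 3*(860 - 28*(-619))/(15631 + 3*(-619))) = 1/(-389207 + 3*(860 + 17332)/(15631 - 1857)) = 1/(-389207 + 3*18192/13774) = 1/(-389207 + 3*(1/13774)*18192) = 1/(-389207 + 27288/6887) = 1/(-2680441321/6887) = -6887/2680441321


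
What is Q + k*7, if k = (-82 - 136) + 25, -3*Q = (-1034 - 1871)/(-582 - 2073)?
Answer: -2152724/1593 ≈ -1351.4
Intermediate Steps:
Q = -581/1593 (Q = -(-1034 - 1871)/(3*(-582 - 2073)) = -(-2905)/(3*(-2655)) = -(-2905)*(-1)/(3*2655) = -⅓*581/531 = -581/1593 ≈ -0.36472)
k = -193 (k = -218 + 25 = -193)
Q + k*7 = -581/1593 - 193*7 = -581/1593 - 1351 = -2152724/1593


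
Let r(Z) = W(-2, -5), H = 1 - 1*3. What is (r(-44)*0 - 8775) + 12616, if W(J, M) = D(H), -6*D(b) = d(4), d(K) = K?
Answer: 3841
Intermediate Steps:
H = -2 (H = 1 - 3 = -2)
D(b) = -⅔ (D(b) = -⅙*4 = -⅔)
W(J, M) = -⅔
r(Z) = -⅔
(r(-44)*0 - 8775) + 12616 = (-⅔*0 - 8775) + 12616 = (0 - 8775) + 12616 = -8775 + 12616 = 3841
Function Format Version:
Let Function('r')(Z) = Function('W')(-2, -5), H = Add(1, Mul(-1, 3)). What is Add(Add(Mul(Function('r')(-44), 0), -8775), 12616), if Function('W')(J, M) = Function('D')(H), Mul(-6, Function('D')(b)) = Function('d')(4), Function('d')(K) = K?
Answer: 3841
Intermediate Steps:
H = -2 (H = Add(1, -3) = -2)
Function('D')(b) = Rational(-2, 3) (Function('D')(b) = Mul(Rational(-1, 6), 4) = Rational(-2, 3))
Function('W')(J, M) = Rational(-2, 3)
Function('r')(Z) = Rational(-2, 3)
Add(Add(Mul(Function('r')(-44), 0), -8775), 12616) = Add(Add(Mul(Rational(-2, 3), 0), -8775), 12616) = Add(Add(0, -8775), 12616) = Add(-8775, 12616) = 3841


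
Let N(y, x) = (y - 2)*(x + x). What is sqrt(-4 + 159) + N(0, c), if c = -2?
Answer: 8 + sqrt(155) ≈ 20.450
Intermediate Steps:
N(y, x) = 2*x*(-2 + y) (N(y, x) = (-2 + y)*(2*x) = 2*x*(-2 + y))
sqrt(-4 + 159) + N(0, c) = sqrt(-4 + 159) + 2*(-2)*(-2 + 0) = sqrt(155) + 2*(-2)*(-2) = sqrt(155) + 8 = 8 + sqrt(155)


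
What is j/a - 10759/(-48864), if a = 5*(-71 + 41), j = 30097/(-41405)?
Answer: 11382019843/50580348000 ≈ 0.22503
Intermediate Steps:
j = -30097/41405 (j = 30097*(-1/41405) = -30097/41405 ≈ -0.72689)
a = -150 (a = 5*(-30) = -150)
j/a - 10759/(-48864) = -30097/41405/(-150) - 10759/(-48864) = -30097/41405*(-1/150) - 10759*(-1/48864) = 30097/6210750 + 10759/48864 = 11382019843/50580348000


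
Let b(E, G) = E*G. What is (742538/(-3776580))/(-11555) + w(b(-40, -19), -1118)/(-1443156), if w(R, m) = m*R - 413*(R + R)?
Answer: 2686423439687747/2624041361219850 ≈ 1.0238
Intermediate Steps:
w(R, m) = -826*R + R*m (w(R, m) = R*m - 826*R = -826*R + R*m)
(742538/(-3776580))/(-11555) + w(b(-40, -19), -1118)/(-1443156) = (742538/(-3776580))/(-11555) + ((-40*(-19))*(-826 - 1118))/(-1443156) = (742538*(-1/3776580))*(-1/11555) + (760*(-1944))*(-1/1443156) = -371269/1888290*(-1/11555) - 1477440*(-1/1443156) = 371269/21819190950 + 123120/120263 = 2686423439687747/2624041361219850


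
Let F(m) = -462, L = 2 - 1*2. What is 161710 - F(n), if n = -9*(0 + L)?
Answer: 162172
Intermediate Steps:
L = 0 (L = 2 - 2 = 0)
n = 0 (n = -9*(0 + 0) = -9*0 = 0)
161710 - F(n) = 161710 - 1*(-462) = 161710 + 462 = 162172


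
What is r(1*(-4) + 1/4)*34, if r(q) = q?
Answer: -255/2 ≈ -127.50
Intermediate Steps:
r(1*(-4) + 1/4)*34 = (1*(-4) + 1/4)*34 = (-4 + 1/4)*34 = -15/4*34 = -255/2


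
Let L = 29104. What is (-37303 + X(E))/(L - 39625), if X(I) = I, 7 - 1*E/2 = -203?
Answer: 5269/1503 ≈ 3.5057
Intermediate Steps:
E = 420 (E = 14 - 2*(-203) = 14 + 406 = 420)
(-37303 + X(E))/(L - 39625) = (-37303 + 420)/(29104 - 39625) = -36883/(-10521) = -36883*(-1/10521) = 5269/1503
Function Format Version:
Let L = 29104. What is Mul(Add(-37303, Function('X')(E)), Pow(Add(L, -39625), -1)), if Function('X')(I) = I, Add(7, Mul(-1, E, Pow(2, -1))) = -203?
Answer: Rational(5269, 1503) ≈ 3.5057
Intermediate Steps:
E = 420 (E = Add(14, Mul(-2, -203)) = Add(14, 406) = 420)
Mul(Add(-37303, Function('X')(E)), Pow(Add(L, -39625), -1)) = Mul(Add(-37303, 420), Pow(Add(29104, -39625), -1)) = Mul(-36883, Pow(-10521, -1)) = Mul(-36883, Rational(-1, 10521)) = Rational(5269, 1503)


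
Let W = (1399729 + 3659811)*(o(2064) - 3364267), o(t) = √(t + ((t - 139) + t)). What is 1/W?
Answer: -3364267/57265353338131191440 - √6053/57265353338131191440 ≈ -5.8750e-14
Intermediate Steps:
o(t) = √(-139 + 3*t) (o(t) = √(t + ((-139 + t) + t)) = √(t + (-139 + 2*t)) = √(-139 + 3*t))
W = -17021643457180 + 5059540*√6053 (W = (1399729 + 3659811)*(√(-139 + 3*2064) - 3364267) = 5059540*(√(-139 + 6192) - 3364267) = 5059540*(√6053 - 3364267) = 5059540*(-3364267 + √6053) = -17021643457180 + 5059540*√6053 ≈ -1.7021e+13)
1/W = 1/(-17021643457180 + 5059540*√6053)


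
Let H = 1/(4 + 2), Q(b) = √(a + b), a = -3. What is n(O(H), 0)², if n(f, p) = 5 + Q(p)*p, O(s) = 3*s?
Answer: 25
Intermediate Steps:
Q(b) = √(-3 + b)
H = ⅙ (H = 1/6 = ⅙ ≈ 0.16667)
n(f, p) = 5 + p*√(-3 + p) (n(f, p) = 5 + √(-3 + p)*p = 5 + p*√(-3 + p))
n(O(H), 0)² = (5 + 0*√(-3 + 0))² = (5 + 0*√(-3))² = (5 + 0*(I*√3))² = (5 + 0)² = 5² = 25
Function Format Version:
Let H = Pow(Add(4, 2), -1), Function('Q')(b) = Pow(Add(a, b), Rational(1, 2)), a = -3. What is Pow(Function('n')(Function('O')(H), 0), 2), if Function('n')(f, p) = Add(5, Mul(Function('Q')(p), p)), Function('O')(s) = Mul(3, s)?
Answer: 25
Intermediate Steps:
Function('Q')(b) = Pow(Add(-3, b), Rational(1, 2))
H = Rational(1, 6) (H = Pow(6, -1) = Rational(1, 6) ≈ 0.16667)
Function('n')(f, p) = Add(5, Mul(p, Pow(Add(-3, p), Rational(1, 2)))) (Function('n')(f, p) = Add(5, Mul(Pow(Add(-3, p), Rational(1, 2)), p)) = Add(5, Mul(p, Pow(Add(-3, p), Rational(1, 2)))))
Pow(Function('n')(Function('O')(H), 0), 2) = Pow(Add(5, Mul(0, Pow(Add(-3, 0), Rational(1, 2)))), 2) = Pow(Add(5, Mul(0, Pow(-3, Rational(1, 2)))), 2) = Pow(Add(5, Mul(0, Mul(I, Pow(3, Rational(1, 2))))), 2) = Pow(Add(5, 0), 2) = Pow(5, 2) = 25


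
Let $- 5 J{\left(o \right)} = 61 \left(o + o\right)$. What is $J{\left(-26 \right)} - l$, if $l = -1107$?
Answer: $\frac{8707}{5} \approx 1741.4$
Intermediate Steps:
$J{\left(o \right)} = - \frac{122 o}{5}$ ($J{\left(o \right)} = - \frac{61 \left(o + o\right)}{5} = - \frac{61 \cdot 2 o}{5} = - \frac{122 o}{5}$)
$J{\left(-26 \right)} - l = \left(- \frac{122}{5}\right) \left(-26\right) - -1107 = \frac{3172}{5} + 1107 = \frac{8707}{5}$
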